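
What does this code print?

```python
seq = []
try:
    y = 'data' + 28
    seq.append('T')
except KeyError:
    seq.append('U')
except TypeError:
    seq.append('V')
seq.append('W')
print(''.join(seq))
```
VW

TypeError is caught by its specific handler, not KeyError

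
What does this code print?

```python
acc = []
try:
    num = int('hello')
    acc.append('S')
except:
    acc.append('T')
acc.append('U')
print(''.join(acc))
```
TU

Exception raised in try, caught by bare except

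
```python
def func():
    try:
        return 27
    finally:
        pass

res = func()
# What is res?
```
27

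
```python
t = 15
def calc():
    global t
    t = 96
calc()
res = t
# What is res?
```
96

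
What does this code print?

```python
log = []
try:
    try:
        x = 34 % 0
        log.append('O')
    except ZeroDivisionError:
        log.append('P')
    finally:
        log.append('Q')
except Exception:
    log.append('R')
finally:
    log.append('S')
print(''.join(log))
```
PQS

Both finally blocks run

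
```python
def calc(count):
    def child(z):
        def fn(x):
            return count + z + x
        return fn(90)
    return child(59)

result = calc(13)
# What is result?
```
162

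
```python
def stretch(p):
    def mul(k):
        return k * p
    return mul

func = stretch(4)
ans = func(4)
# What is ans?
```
16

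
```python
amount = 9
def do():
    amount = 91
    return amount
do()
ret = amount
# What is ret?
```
9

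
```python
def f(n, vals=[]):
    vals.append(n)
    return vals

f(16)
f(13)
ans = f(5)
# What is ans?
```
[16, 13, 5]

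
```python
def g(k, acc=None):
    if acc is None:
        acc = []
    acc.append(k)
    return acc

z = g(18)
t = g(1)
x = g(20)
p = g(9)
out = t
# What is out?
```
[1]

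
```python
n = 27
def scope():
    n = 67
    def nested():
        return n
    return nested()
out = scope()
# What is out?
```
67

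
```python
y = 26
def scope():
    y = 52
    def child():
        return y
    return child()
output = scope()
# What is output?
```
52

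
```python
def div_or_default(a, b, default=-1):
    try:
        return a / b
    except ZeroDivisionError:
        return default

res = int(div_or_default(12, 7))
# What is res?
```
1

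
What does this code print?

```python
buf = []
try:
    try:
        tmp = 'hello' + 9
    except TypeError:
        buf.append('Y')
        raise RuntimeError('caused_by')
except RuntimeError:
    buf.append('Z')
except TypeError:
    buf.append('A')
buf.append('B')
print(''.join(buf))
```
YZB

RuntimeError raised and caught, original TypeError not re-raised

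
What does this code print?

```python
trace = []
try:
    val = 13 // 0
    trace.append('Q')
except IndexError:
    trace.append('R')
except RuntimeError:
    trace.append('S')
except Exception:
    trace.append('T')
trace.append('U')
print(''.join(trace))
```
TU

ZeroDivisionError not specifically caught, falls to Exception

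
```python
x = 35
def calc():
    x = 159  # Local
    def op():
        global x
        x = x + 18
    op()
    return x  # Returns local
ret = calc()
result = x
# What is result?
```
53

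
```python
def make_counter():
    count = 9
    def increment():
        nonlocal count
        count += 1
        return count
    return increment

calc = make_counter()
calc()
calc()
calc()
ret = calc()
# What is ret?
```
13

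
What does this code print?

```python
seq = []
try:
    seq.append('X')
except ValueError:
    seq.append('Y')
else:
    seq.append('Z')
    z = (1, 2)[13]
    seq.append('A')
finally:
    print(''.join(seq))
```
XZ

Try succeeds, else appends 'Z', IndexError in else is uncaught, finally prints before exception propagates ('A' never appended)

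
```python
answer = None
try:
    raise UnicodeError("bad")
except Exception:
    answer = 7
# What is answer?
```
7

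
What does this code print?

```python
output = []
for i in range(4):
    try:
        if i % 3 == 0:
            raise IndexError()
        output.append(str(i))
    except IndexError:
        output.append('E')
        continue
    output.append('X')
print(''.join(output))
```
E1X2XE

continue in except skips rest of loop body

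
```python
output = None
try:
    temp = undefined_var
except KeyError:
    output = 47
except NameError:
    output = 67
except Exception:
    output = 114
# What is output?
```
67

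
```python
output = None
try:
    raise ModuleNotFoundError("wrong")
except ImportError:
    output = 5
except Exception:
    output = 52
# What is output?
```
5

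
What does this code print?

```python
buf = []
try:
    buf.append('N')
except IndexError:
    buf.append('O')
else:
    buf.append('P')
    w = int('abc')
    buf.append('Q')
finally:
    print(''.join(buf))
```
NP

Try succeeds, else appends 'P', ValueError in else is uncaught, finally prints before exception propagates ('Q' never appended)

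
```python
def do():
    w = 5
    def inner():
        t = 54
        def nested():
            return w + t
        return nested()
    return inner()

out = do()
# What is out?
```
59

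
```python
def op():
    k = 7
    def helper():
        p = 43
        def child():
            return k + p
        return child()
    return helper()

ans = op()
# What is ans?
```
50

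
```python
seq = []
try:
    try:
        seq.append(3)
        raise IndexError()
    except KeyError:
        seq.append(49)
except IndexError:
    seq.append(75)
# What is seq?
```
[3, 75]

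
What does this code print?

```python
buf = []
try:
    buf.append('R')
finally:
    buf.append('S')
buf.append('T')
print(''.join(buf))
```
RST

try/finally without except, no exception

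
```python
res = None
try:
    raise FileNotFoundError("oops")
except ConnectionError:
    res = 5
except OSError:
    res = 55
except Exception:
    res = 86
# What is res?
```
55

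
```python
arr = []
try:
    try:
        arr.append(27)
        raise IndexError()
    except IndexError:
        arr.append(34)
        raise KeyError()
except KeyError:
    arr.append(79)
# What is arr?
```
[27, 34, 79]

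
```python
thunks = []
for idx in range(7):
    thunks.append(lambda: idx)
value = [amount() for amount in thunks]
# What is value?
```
[6, 6, 6, 6, 6, 6, 6]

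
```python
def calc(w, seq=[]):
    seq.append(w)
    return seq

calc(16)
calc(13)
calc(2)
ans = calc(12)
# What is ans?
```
[16, 13, 2, 12]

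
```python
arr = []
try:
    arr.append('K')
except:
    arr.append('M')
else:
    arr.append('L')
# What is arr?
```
['K', 'L']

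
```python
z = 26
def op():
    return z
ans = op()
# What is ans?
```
26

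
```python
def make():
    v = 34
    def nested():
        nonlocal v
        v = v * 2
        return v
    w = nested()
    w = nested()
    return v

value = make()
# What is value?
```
136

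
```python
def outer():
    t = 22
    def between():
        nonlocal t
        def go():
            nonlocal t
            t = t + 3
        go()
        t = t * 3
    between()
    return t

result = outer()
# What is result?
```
75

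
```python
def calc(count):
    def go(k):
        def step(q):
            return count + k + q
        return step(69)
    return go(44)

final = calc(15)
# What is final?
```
128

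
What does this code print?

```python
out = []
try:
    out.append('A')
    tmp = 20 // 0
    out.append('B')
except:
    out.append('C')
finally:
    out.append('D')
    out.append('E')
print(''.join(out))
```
ACDE

Code before exception runs, then except, then all of finally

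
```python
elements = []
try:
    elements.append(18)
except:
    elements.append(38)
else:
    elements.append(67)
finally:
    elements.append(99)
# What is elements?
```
[18, 67, 99]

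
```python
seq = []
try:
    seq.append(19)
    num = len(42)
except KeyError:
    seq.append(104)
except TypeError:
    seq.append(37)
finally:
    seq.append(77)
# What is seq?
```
[19, 37, 77]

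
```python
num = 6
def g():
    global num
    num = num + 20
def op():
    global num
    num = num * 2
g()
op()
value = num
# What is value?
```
52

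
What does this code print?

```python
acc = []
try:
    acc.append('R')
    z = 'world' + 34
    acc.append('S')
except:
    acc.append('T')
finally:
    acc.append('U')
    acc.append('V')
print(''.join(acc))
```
RTUV

Code before exception runs, then except, then all of finally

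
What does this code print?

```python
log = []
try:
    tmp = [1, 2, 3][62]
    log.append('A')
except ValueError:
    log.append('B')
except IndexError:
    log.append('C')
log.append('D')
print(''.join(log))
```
CD

IndexError is caught by its specific handler, not ValueError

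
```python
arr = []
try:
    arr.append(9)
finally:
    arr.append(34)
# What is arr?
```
[9, 34]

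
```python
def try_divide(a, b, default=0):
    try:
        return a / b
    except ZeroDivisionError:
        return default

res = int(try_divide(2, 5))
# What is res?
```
0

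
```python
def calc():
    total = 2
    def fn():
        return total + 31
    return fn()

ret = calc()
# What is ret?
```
33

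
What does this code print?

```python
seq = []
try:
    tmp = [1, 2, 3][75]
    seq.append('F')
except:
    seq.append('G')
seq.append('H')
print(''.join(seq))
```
GH

Exception raised in try, caught by bare except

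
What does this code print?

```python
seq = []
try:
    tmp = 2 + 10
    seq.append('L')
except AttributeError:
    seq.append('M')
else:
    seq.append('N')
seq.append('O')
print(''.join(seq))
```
LNO

else block runs when no exception occurs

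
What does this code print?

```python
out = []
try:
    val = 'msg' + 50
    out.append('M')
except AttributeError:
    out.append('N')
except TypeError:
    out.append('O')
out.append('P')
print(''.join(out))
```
OP

TypeError is caught by its specific handler, not AttributeError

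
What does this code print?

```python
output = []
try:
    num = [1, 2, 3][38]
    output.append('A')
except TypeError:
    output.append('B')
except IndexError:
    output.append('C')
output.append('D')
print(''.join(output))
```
CD

IndexError is caught by its specific handler, not TypeError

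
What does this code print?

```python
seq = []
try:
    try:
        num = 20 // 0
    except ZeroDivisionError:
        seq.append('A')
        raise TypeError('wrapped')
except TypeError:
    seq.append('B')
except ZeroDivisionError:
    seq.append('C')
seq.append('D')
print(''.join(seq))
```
ABD

TypeError raised and caught, original ZeroDivisionError not re-raised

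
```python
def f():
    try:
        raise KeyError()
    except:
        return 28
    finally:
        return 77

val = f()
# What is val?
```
77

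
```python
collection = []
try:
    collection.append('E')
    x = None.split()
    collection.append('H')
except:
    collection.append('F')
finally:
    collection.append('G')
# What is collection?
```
['E', 'F', 'G']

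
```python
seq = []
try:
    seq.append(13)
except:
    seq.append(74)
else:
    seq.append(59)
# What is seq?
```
[13, 59]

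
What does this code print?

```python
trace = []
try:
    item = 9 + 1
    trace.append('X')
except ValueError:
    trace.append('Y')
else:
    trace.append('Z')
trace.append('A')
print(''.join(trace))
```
XZA

else block runs when no exception occurs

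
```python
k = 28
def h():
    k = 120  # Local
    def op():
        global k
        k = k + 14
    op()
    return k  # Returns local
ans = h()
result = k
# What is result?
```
42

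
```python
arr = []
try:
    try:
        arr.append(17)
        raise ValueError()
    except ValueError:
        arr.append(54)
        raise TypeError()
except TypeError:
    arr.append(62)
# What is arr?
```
[17, 54, 62]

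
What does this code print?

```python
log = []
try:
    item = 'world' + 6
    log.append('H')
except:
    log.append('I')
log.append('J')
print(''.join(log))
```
IJ

Exception raised in try, caught by bare except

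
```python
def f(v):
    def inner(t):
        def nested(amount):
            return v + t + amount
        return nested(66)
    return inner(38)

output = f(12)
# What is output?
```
116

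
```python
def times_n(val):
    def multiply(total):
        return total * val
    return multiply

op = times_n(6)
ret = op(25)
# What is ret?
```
150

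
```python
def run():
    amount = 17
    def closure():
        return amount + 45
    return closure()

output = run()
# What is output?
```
62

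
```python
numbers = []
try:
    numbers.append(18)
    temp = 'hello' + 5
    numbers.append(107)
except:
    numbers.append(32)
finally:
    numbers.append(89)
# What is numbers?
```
[18, 32, 89]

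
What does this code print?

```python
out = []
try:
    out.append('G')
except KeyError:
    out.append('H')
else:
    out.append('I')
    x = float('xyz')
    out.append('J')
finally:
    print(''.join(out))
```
GI

Try succeeds, else appends 'I', ValueError in else is uncaught, finally prints before exception propagates ('J' never appended)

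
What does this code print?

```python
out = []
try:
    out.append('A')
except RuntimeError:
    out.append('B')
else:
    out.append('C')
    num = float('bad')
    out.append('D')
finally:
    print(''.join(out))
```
AC

Try succeeds, else appends 'C', ValueError in else is uncaught, finally prints before exception propagates ('D' never appended)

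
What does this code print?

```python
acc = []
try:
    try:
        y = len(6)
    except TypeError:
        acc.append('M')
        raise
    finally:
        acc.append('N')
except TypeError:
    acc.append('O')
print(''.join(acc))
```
MNO

finally runs before re-raised exception propagates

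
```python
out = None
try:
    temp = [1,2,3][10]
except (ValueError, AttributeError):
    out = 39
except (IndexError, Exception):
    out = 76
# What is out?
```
76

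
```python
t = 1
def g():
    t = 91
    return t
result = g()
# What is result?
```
91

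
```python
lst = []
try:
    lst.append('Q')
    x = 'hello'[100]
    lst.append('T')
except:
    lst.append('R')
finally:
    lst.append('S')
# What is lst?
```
['Q', 'R', 'S']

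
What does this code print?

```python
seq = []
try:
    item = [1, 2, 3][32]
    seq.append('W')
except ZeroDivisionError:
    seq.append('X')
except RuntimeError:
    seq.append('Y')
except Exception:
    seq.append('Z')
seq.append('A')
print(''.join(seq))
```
ZA

IndexError not specifically caught, falls to Exception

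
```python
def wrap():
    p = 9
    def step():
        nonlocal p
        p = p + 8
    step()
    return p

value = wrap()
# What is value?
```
17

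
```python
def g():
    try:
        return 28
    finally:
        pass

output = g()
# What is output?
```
28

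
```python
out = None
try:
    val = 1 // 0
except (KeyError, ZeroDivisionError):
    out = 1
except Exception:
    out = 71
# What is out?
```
1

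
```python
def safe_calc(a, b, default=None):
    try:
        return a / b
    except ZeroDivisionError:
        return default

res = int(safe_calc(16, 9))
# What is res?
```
1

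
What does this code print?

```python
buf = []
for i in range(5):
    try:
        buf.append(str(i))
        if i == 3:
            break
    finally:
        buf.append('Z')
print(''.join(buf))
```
0Z1Z2Z3Z

finally runs even when breaking out of loop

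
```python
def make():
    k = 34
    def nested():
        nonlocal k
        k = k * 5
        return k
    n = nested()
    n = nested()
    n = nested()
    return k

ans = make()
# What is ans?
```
4250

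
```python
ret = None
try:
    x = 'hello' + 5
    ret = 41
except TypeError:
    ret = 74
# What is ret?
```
74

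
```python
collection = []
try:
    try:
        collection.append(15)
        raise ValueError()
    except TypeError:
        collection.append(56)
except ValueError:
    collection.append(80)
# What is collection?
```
[15, 80]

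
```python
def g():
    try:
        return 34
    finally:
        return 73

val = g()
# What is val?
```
73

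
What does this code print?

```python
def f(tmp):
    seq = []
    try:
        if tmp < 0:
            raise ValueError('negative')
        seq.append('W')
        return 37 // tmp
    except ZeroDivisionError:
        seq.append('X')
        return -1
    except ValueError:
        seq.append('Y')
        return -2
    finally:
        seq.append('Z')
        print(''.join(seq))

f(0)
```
WXZ

tmp=0 causes ZeroDivisionError, caught, finally prints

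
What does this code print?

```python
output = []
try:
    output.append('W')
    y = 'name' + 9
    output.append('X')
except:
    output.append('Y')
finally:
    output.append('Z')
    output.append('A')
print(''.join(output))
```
WYZA

Code before exception runs, then except, then all of finally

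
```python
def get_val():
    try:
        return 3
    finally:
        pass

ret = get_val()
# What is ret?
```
3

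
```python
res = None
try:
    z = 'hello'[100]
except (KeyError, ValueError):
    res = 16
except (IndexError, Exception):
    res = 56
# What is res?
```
56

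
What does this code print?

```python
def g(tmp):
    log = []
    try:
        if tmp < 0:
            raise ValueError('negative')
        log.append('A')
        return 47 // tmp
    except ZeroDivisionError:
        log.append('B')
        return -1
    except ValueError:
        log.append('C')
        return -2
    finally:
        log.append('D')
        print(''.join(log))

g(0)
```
ABD

tmp=0 causes ZeroDivisionError, caught, finally prints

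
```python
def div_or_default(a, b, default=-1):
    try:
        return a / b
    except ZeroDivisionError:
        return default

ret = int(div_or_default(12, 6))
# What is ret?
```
2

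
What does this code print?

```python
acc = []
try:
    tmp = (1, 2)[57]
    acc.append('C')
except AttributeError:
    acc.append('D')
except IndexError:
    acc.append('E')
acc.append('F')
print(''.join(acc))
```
EF

IndexError is caught by its specific handler, not AttributeError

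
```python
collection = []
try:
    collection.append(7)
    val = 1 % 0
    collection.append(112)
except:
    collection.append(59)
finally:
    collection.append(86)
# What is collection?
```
[7, 59, 86]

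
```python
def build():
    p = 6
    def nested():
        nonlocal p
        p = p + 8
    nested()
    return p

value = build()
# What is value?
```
14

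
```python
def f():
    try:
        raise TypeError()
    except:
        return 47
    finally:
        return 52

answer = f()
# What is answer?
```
52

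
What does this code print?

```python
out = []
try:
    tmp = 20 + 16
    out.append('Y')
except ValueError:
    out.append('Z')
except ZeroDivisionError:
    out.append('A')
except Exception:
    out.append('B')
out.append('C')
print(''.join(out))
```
YC

No exception, try block completes normally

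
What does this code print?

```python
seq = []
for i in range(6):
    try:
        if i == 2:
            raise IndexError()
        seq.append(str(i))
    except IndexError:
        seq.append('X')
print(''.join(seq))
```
01X345

Exception on i=2 caught, loop continues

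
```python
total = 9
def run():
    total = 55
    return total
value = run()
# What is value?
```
55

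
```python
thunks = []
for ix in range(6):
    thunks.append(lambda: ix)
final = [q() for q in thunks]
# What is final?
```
[5, 5, 5, 5, 5, 5]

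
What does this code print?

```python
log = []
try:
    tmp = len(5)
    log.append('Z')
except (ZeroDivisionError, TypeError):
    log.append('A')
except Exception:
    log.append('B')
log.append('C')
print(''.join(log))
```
AC

TypeError matches tuple containing it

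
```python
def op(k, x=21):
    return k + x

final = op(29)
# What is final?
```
50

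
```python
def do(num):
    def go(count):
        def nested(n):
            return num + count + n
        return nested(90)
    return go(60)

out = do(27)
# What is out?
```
177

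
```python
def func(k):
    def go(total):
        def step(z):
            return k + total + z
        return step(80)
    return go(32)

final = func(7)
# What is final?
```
119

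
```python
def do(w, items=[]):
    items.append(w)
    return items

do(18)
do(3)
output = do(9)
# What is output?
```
[18, 3, 9]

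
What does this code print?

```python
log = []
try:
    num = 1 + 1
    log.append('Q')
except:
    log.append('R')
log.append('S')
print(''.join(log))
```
QS

No exception, try block completes normally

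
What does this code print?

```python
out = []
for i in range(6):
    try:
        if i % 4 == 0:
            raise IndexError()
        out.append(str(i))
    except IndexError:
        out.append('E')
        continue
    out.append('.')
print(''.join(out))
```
E1.2.3.E5.

continue in except skips rest of loop body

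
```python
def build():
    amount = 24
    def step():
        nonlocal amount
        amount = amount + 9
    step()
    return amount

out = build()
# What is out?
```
33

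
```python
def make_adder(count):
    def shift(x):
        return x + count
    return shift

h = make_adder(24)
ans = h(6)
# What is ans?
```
30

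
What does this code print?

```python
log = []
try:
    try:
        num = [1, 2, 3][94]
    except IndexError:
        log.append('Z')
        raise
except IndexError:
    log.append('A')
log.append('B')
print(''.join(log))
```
ZAB

raise without argument re-raises current exception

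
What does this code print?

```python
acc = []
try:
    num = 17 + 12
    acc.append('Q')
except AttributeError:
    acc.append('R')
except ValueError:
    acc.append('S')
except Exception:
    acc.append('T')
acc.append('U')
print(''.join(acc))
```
QU

No exception, try block completes normally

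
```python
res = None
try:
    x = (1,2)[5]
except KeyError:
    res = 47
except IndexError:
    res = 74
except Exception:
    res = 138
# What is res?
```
74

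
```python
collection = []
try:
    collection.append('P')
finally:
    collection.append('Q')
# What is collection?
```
['P', 'Q']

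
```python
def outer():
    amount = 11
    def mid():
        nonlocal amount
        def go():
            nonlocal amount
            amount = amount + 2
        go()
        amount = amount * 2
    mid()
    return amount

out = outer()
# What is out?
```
26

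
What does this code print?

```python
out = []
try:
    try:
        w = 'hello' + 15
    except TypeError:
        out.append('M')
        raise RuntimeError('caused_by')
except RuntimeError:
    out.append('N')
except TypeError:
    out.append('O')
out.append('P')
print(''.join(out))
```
MNP

RuntimeError raised and caught, original TypeError not re-raised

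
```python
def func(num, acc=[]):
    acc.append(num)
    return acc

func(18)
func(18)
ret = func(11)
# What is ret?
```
[18, 18, 11]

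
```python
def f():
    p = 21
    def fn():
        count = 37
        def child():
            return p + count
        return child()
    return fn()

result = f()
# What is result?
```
58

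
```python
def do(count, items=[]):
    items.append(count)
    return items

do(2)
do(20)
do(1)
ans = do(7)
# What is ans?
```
[2, 20, 1, 7]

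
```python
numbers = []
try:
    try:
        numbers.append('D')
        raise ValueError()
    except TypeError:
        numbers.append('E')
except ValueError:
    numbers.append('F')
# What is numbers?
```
['D', 'F']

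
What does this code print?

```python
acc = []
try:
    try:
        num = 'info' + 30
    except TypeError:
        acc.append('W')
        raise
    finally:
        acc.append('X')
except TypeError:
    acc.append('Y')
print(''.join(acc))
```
WXY

finally runs before re-raised exception propagates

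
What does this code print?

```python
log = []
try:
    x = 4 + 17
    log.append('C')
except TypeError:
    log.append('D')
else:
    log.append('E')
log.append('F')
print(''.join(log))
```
CEF

else block runs when no exception occurs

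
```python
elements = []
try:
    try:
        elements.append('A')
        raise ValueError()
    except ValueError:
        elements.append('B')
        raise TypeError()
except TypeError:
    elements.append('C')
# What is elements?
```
['A', 'B', 'C']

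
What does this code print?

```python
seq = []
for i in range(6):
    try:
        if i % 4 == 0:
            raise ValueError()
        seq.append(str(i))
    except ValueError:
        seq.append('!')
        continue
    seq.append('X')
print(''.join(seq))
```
!1X2X3X!5X

continue in except skips rest of loop body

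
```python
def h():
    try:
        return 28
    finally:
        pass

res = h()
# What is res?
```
28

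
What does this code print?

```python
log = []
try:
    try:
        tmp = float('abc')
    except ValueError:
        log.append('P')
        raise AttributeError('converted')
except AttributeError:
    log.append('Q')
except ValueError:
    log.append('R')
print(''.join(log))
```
PQ

New AttributeError raised, caught by outer AttributeError handler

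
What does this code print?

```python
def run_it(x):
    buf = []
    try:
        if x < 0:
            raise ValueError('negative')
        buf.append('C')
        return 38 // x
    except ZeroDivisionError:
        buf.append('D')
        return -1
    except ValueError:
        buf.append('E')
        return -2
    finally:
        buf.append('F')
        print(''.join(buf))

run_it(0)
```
CDF

x=0 causes ZeroDivisionError, caught, finally prints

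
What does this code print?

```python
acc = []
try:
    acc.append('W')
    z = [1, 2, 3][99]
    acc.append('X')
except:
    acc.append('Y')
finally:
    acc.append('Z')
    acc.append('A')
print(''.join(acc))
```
WYZA

Code before exception runs, then except, then all of finally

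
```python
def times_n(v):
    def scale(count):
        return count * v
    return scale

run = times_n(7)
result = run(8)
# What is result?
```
56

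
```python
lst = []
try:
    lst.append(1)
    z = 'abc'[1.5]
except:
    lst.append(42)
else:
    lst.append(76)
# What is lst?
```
[1, 42]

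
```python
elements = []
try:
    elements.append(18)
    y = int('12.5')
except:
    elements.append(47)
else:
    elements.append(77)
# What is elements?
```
[18, 47]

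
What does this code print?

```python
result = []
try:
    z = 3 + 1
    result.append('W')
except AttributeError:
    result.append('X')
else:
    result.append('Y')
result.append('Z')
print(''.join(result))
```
WYZ

else block runs when no exception occurs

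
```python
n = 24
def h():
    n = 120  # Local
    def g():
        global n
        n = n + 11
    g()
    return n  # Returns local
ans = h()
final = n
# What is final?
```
35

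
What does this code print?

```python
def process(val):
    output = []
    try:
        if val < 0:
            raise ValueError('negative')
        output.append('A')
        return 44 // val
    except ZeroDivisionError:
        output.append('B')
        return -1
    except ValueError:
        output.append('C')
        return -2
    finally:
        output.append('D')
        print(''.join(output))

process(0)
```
ABD

val=0 causes ZeroDivisionError, caught, finally prints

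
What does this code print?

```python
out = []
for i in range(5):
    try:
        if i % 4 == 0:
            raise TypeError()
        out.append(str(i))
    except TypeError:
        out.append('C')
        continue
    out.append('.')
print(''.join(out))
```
C1.2.3.C

continue in except skips rest of loop body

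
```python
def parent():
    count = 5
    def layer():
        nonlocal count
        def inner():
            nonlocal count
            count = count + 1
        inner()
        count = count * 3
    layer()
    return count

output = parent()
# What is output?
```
18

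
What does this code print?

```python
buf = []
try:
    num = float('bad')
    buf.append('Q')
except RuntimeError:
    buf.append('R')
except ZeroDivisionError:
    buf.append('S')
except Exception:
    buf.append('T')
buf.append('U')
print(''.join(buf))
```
TU

ValueError not specifically caught, falls to Exception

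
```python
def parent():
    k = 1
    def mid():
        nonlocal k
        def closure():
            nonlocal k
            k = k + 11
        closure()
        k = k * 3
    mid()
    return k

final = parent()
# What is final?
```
36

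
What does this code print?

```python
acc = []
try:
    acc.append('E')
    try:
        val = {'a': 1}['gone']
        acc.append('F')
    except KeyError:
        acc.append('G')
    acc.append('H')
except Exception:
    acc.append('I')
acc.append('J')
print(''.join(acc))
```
EGHJ

Inner exception caught by inner handler, outer continues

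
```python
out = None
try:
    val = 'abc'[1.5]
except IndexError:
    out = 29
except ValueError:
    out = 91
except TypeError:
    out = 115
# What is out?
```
115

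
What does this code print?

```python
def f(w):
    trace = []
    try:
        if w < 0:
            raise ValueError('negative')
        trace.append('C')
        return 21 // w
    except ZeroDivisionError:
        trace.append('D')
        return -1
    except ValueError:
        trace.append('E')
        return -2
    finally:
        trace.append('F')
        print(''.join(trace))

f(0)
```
CDF

w=0 causes ZeroDivisionError, caught, finally prints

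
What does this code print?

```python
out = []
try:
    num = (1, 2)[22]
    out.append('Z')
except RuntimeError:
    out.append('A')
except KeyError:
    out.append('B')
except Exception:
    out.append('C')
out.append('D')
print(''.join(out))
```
CD

IndexError not specifically caught, falls to Exception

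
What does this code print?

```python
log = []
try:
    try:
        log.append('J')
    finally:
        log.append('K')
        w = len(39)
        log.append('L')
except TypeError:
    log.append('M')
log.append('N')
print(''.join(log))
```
JKMN

Exception in inner finally caught by outer except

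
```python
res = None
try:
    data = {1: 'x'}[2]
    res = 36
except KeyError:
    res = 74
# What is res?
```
74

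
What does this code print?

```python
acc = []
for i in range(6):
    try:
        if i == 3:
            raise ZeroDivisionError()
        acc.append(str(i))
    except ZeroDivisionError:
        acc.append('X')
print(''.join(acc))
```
012X45

Exception on i=3 caught, loop continues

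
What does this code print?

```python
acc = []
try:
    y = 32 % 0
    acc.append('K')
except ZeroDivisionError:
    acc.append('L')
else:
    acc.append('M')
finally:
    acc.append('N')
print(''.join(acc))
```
LN

Exception: except runs, else skipped, finally runs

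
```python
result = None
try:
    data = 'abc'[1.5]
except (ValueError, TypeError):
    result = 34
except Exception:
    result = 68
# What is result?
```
34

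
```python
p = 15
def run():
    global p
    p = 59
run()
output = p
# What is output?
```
59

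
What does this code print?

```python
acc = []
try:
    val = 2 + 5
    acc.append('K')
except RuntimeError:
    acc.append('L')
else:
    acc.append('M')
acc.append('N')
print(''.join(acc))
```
KMN

else block runs when no exception occurs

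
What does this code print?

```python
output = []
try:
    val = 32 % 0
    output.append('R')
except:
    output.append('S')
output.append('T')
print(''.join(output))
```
ST

Exception raised in try, caught by bare except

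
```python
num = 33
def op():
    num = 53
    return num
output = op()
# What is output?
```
53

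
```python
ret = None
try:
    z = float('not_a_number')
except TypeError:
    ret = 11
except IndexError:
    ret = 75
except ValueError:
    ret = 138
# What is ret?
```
138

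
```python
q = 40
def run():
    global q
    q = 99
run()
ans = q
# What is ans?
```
99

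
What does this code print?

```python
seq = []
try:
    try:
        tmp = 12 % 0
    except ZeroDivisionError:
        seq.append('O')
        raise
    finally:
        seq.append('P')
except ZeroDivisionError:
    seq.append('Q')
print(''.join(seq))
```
OPQ

finally runs before re-raised exception propagates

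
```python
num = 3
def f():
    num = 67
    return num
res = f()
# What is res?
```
67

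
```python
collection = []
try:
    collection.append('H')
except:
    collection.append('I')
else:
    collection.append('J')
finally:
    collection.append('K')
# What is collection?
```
['H', 'J', 'K']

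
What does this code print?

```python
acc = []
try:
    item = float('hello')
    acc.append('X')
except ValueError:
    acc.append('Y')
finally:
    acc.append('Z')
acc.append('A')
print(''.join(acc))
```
YZA

finally always runs, even after exception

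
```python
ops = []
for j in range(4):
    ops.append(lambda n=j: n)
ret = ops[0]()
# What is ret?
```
0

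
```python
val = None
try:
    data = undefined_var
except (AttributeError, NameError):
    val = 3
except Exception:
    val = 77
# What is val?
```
3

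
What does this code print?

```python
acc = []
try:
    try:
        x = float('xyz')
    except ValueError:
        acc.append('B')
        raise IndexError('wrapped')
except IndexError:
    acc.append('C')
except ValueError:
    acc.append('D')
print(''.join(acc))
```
BC

New IndexError raised, caught by outer IndexError handler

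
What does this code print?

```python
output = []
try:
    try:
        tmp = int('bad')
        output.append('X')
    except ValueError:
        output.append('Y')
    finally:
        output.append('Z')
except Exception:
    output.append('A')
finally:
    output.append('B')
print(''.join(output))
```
YZB

Both finally blocks run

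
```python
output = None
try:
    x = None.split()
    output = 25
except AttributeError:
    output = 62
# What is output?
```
62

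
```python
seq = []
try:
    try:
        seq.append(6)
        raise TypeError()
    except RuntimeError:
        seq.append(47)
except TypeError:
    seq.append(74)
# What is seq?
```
[6, 74]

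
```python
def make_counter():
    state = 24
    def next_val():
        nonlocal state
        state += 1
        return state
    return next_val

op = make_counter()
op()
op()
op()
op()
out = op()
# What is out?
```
29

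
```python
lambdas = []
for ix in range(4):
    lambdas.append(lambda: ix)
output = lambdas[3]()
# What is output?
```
3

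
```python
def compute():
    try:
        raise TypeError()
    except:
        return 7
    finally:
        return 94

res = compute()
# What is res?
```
94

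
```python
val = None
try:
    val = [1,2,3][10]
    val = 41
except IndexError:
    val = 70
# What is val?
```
70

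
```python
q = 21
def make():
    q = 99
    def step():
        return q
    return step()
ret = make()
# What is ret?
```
99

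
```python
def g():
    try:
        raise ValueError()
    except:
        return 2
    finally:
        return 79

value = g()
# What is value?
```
79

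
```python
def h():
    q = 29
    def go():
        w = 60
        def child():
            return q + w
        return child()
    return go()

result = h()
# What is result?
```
89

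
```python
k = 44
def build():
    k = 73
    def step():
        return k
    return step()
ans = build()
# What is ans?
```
73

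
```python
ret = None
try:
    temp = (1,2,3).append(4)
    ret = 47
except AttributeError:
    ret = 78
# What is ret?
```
78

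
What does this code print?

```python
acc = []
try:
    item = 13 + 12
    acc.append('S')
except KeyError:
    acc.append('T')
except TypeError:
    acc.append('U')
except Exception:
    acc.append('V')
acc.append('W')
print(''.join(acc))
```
SW

No exception, try block completes normally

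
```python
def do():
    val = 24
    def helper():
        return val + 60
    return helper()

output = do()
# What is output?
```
84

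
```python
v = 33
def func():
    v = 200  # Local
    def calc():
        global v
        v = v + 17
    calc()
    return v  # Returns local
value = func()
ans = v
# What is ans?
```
50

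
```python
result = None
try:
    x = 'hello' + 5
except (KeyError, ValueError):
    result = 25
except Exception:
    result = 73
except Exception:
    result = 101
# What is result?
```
73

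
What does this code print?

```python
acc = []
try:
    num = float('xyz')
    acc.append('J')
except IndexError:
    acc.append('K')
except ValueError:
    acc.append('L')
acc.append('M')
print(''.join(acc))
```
LM

ValueError is caught by its specific handler, not IndexError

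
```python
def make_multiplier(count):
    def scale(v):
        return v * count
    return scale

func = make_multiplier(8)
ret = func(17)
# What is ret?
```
136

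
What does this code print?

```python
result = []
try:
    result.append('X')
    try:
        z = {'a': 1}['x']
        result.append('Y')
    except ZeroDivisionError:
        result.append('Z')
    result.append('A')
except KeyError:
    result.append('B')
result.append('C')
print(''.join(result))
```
XBC

Inner handler doesn't match, propagates to outer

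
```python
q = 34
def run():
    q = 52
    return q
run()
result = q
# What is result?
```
34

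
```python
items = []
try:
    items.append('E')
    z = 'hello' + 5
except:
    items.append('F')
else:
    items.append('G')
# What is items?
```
['E', 'F']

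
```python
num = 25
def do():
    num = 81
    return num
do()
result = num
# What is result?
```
25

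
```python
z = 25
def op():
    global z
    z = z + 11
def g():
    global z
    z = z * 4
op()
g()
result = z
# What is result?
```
144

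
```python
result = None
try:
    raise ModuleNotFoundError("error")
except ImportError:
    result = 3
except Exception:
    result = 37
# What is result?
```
3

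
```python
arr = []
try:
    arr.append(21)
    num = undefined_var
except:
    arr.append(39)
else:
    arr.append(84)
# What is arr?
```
[21, 39]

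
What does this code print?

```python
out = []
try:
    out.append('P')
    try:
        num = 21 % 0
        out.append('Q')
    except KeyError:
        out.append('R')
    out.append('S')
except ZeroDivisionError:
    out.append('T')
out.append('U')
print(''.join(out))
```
PTU

Inner handler doesn't match, propagates to outer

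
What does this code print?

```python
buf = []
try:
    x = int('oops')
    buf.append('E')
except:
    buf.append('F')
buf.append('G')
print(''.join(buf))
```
FG

Exception raised in try, caught by bare except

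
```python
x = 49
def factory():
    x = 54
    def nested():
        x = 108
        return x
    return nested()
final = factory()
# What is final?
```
108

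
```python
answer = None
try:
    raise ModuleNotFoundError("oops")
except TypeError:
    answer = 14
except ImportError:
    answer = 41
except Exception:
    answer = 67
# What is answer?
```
41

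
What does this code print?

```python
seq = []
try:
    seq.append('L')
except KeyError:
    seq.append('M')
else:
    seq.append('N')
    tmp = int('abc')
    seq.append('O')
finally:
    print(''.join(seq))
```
LN

Try succeeds, else appends 'N', ValueError in else is uncaught, finally prints before exception propagates ('O' never appended)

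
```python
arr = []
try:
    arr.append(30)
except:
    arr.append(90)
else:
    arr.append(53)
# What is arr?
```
[30, 53]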